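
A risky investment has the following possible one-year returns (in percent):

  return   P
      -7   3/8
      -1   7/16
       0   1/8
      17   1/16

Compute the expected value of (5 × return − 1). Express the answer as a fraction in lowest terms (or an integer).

E[5x-1] = (3/8)·(-36) + (7/16)·(-6) + (1/8)·(-1) + (1/16)·84
     = -11

-11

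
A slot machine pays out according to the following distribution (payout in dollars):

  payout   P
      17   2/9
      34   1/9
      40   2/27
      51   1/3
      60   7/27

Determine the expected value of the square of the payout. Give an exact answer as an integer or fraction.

E[X²] = (2/9)·289 + (1/9)·1156 + (2/27)·1600 + (1/3)·2601 + (7/27)·3600
     = 57011/27

57011/27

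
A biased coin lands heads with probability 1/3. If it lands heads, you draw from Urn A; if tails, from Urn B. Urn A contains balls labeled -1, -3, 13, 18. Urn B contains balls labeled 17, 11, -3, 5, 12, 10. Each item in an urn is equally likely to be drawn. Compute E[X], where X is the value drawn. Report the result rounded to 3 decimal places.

8.028

E[X | Urn A] = (-1 − 3 + 13 + 18)/4 = 27/4
E[X | Urn B] = (17 + 11 − 3 + 5 + 12 + 10)/6 = 26/3
E[X] = (1/3)·27/4 + (2/3)·26/3 = 289/36 ≈ 8.028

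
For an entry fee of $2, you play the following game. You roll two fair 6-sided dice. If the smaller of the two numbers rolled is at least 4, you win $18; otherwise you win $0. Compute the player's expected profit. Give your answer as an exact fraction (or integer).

5/2 dollars

E[payout] = (3/4)·0 + (1/4)·18 = 9/2
Expected profit = 9/2 − 2 = 5/2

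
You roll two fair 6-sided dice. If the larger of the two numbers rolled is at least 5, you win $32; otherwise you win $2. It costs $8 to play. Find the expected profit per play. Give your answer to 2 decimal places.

$10.67

E[payout] = (4/9)·2 + (5/9)·32 = 56/3
Expected profit = 56/3 − 8 = 32/3 ≈ $10.67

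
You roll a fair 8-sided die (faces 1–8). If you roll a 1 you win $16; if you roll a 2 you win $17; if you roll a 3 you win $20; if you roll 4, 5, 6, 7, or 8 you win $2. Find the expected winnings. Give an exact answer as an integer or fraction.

E[payout] = (5/8)·2 + (1/8)·16 + (1/8)·17 + (1/8)·20 = 63/8

63/8 dollars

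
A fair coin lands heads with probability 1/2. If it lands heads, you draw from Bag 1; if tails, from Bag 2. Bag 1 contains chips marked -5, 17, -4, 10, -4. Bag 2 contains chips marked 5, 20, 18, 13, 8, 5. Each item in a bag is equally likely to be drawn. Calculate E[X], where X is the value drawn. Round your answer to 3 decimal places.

E[X | Bag 1] = (-5 + 17 − 4 + 10 − 4)/5 = 14/5
E[X | Bag 2] = (5 + 20 + 18 + 13 + 8 + 5)/6 = 23/2
E[X] = (1/2)·14/5 + (1/2)·23/2 = 143/20 ≈ 7.150

7.150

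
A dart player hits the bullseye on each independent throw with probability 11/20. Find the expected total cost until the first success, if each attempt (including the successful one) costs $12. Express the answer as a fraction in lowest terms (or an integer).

E[#attempts] = 1/p = 20/11; E[cost] = 12·20/11 = 240/11.

240/11 dollars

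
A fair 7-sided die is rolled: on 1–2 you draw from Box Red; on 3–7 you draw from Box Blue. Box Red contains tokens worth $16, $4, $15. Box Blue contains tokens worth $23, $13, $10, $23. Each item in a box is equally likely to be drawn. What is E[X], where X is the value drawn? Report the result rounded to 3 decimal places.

$15.655

E[X | Box Red] = (16 + 4 + 15)/3 = 35/3
E[X | Box Blue] = (23 + 13 + 10 + 23)/4 = 69/4
E[X] = (2/7)·35/3 + (5/7)·69/4 = 1315/84 ≈ 15.655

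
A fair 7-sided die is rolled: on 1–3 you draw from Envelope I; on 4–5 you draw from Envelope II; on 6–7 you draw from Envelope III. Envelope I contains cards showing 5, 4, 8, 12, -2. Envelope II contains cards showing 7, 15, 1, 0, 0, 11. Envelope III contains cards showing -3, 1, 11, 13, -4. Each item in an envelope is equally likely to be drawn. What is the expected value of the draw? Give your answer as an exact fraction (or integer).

E[X | Envelope I] = (5 + 4 + 8 + 12 − 2)/5 = 27/5
E[X | Envelope II] = (7 + 15 + 1 + 0 + 0 + 11)/6 = 17/3
E[X | Envelope III] = (-3 + 1 + 11 + 13 − 4)/5 = 18/5
E[X] = (3/7)·27/5 + (2/7)·17/3 + (2/7)·18/5 = 521/105

521/105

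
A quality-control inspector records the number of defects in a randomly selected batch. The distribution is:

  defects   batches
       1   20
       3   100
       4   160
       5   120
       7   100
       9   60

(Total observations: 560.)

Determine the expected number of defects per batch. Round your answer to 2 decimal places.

Total = 560, so P(defects=1) = 20/560, etc.
E[X] = (1/28)·1 + (5/28)·3 + (2/7)·4 + (3/14)·5 + (5/28)·7 + (3/28)·9
     = 5 ≈ 5.00

5.00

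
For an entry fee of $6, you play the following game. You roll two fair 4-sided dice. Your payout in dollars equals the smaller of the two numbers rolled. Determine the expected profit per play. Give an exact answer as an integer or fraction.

-33/8 dollars

Distribution of the smaller of the two numbers rolled: 1 w.p. 7/16, 2 w.p. 5/16, 3 w.p. 3/16, 4 w.p. 1/16
E[payout] = (7/16)·1 + (5/16)·2 + (3/16)·3 + (1/16)·4 = 15/8
Expected profit = 15/8 − 6 = -33/8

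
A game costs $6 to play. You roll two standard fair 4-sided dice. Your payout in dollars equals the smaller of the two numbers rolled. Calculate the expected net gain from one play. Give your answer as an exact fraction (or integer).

-33/8 dollars

Distribution of the smaller of the two numbers rolled: 1 w.p. 7/16, 2 w.p. 5/16, 3 w.p. 3/16, 4 w.p. 1/16
E[payout] = (7/16)·1 + (5/16)·2 + (3/16)·3 + (1/16)·4 = 15/8
Expected profit = 15/8 − 6 = -33/8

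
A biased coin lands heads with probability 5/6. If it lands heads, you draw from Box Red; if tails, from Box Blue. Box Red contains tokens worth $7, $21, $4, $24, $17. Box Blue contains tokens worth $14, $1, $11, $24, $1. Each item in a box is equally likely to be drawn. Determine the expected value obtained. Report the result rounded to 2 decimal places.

$13.87

E[X | Box Red] = (7 + 21 + 4 + 24 + 17)/5 = 73/5
E[X | Box Blue] = (14 + 1 + 11 + 24 + 1)/5 = 51/5
E[X] = (5/6)·73/5 + (1/6)·51/5 = 208/15 ≈ 13.87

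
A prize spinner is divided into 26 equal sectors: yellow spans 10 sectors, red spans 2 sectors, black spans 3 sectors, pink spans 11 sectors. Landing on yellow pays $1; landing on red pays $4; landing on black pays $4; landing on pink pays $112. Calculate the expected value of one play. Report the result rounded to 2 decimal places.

$48.54

E[payout] = (10/26)·1 + (2/26)·4 + (3/26)·4 + (11/26)·112 = 631/13
≈ $48.54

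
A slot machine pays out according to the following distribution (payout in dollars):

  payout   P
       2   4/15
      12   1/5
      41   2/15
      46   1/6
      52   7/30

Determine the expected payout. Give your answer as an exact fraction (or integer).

141/5 dollars

E[X] = (4/15)·2 + (1/5)·12 + (2/15)·41 + (1/6)·46 + (7/30)·52
     = 141/5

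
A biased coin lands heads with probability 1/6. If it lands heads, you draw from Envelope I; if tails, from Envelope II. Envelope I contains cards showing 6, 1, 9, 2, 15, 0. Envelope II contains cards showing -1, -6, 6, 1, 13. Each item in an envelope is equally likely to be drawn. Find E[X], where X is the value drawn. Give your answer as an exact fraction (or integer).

E[X | Envelope I] = (6 + 1 + 9 + 2 + 15 + 0)/6 = 11/2
E[X | Envelope II] = (-1 − 6 + 6 + 1 + 13)/5 = 13/5
E[X] = (1/6)·11/2 + (5/6)·13/5 = 37/12

37/12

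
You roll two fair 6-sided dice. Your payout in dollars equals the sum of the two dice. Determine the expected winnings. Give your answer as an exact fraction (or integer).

Distribution of the sum of the two dice: 2 w.p. 1/36, 3 w.p. 1/18, 4 w.p. 1/12, 5 w.p. 1/9, 6 w.p. 5/36, 7 w.p. 1/6, …
E[payout] = (1/36)·2 + (1/18)·3 + (1/12)·4 + (1/9)·5 + (5/36)·6 + (1/6)·7 + (5/36)·8 + (1/9)·9 + (1/12)·10 + (1/18)·11 + (1/36)·12 = 7

$7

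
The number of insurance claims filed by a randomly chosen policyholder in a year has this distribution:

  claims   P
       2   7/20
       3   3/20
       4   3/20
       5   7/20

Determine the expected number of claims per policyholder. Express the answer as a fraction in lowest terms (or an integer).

7/2

E[X] = (7/20)·2 + (3/20)·3 + (3/20)·4 + (7/20)·5
     = 7/2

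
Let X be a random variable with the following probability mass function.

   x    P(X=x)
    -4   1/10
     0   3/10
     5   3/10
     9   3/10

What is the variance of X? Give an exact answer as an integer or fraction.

E[X] = (1/10)·(-4) + (3/10)·0 + (3/10)·5 + (3/10)·9 = 19/5
E[X²] = (1/10)·16 + (3/10)·0 + (3/10)·25 + (3/10)·81 = 167/5
Var(X) = 167/5 − (19/5)² = 474/25

474/25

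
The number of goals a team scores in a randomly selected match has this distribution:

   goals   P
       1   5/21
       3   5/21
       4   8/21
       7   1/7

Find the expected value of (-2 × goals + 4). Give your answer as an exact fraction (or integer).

E[-2x+4] = (5/21)·2 + (5/21)·(-2) + (8/21)·(-4) + (1/7)·(-10)
     = -62/21

-62/21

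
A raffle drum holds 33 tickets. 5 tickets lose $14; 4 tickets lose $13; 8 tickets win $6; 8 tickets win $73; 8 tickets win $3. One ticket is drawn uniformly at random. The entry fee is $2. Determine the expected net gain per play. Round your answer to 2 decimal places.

$14.18

E[payout] = (5/33)·(-14) + (4/33)·(-13) + (8/33)·6 + (8/33)·73 + (8/33)·3 = 178/11
Expected profit = 178/11 − 2 = 156/11 ≈ $14.18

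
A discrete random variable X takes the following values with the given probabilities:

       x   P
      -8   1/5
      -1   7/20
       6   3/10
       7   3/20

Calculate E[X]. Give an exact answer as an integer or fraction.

E[X] = (1/5)·(-8) + (7/20)·(-1) + (3/10)·6 + (3/20)·7
     = 9/10

9/10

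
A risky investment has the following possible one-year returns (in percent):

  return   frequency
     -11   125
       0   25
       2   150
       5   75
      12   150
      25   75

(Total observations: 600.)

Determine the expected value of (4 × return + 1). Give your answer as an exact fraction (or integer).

125/6

Total = 600, so P(return=-11) = 125/600, etc.
E[4x+1] = (5/24)·(-43) + (1/24)·1 + (1/4)·9 + (1/8)·21 + (1/4)·49 + (1/8)·101
     = 125/6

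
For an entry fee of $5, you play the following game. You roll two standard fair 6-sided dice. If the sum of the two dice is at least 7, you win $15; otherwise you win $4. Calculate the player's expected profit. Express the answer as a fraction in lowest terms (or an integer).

65/12 dollars

E[payout] = (5/12)·4 + (7/12)·15 = 125/12
Expected profit = 125/12 − 5 = 65/12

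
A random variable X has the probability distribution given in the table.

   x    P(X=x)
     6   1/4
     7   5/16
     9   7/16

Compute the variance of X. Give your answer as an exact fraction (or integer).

E[X] = (1/4)·6 + (5/16)·7 + (7/16)·9 = 61/8
E[X²] = (1/4)·36 + (5/16)·49 + (7/16)·81 = 239/4
Var(X) = 239/4 − (61/8)² = 103/64

103/64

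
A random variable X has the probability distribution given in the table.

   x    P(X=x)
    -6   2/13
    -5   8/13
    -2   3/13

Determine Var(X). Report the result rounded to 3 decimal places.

E[X] = (2/13)·(-6) + (8/13)·(-5) + (3/13)·(-2) = -58/13
E[X²] = (2/13)·36 + (8/13)·25 + (3/13)·4 = 284/13
Var(X) = 284/13 − (-58/13)² = 328/169 ≈ 1.941

1.941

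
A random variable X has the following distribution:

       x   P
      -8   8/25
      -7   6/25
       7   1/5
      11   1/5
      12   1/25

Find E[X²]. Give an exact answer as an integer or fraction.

E[X²] = (8/25)·64 + (6/25)·49 + (1/5)·49 + (1/5)·121 + (1/25)·144
     = 72

72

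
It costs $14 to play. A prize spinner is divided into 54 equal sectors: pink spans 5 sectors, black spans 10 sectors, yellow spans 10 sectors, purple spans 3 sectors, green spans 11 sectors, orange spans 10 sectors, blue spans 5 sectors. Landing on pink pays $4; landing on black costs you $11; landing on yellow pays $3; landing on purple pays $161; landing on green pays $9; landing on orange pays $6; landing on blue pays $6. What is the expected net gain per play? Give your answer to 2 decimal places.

-$2.67

E[payout] = (5/54)·4 + (10/54)·(-11) + (10/54)·3 + (3/54)·161 + (11/54)·9 + (10/54)·6 + (5/54)·6 = 34/3
Expected profit = 34/3 − 14 = -8/3 ≈ -$2.67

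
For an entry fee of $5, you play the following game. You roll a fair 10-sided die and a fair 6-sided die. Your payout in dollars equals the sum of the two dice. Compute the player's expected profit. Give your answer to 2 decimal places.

Distribution of the sum of the two dice: 2 w.p. 1/60, 3 w.p. 1/30, 4 w.p. 1/20, 5 w.p. 1/15, 6 w.p. 1/12, 7 w.p. 1/10, …
E[payout] = (1/60)·2 + (1/30)·3 + (1/20)·4 + (1/15)·5 + (1/12)·6 + (1/10)·7 + (1/10)·8 + (1/10)·9 + (1/10)·10 + (1/10)·11 + (1/12)·12 + (1/15)·13 + (1/20)·14 + (1/30)·15 + (1/60)·16 = 9
Expected profit = 9 − 5 = 4 ≈ $4.00

$4.00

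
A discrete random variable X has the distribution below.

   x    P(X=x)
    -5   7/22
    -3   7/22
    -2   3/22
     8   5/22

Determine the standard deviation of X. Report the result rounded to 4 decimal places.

E[X] = -1, E[X²] = 285/11
Var(X) = E[X²] − (E[X])² = 285/11 − 1 = 274/11
SD(X) = √(274/11) ≈ 4.9909

4.9909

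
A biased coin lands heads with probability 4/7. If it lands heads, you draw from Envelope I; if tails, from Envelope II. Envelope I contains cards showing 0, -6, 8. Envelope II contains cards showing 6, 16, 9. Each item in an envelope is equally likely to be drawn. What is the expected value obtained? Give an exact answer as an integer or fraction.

101/21

E[X | Envelope I] = (0 − 6 + 8)/3 = 2/3
E[X | Envelope II] = (6 + 16 + 9)/3 = 31/3
E[X] = (4/7)·2/3 + (3/7)·31/3 = 101/21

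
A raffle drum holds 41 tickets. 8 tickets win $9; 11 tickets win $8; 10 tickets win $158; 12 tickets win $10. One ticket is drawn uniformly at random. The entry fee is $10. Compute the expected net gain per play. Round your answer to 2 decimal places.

E[payout] = (8/41)·9 + (11/41)·8 + (10/41)·158 + (12/41)·10 = 1860/41
Expected profit = 1860/41 − 10 = 1450/41 ≈ $35.37

$35.37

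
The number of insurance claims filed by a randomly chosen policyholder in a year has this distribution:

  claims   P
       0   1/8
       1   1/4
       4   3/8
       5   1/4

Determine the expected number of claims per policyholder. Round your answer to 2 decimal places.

E[X] = (1/8)·0 + (1/4)·1 + (3/8)·4 + (1/4)·5
     = 3 ≈ 3.00

3.00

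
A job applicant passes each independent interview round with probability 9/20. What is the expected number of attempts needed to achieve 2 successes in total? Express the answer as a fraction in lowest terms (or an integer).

By linearity (sum of 2 independent geometric waits), E[trials] = 2/p = 2/(9/20) = 40/9.

40/9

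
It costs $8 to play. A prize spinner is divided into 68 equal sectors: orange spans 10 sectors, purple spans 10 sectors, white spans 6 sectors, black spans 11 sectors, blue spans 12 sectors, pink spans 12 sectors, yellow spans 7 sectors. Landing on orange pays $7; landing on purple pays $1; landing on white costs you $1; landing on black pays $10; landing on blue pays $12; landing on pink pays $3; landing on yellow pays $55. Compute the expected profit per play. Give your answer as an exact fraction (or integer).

205/68 dollars

E[payout] = (10/68)·7 + (10/68)·1 + (6/68)·(-1) + (11/68)·10 + (12/68)·12 + (12/68)·3 + (7/68)·55 = 749/68
Expected profit = 749/68 − 8 = 205/68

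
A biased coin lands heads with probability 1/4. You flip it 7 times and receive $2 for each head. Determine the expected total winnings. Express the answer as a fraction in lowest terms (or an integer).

E[#heads] = 7·1/4 = 7/4 (linearity over flips).
E[winnings] = 2·7/4 = 7/2.

7/2 dollars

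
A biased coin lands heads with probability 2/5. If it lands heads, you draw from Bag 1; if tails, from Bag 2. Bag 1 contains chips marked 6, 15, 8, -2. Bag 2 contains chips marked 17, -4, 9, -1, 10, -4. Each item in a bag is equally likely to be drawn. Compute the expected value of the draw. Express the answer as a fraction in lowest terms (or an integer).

27/5

E[X | Bag 1] = (6 + 15 + 8 − 2)/4 = 27/4
E[X | Bag 2] = (17 − 4 + 9 − 1 + 10 − 4)/6 = 9/2
E[X] = (2/5)·27/4 + (3/5)·9/2 = 27/5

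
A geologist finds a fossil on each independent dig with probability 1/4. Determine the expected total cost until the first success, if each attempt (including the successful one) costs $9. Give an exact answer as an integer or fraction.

E[#attempts] = 1/p = 4; E[cost] = 9·4 = 36.

$36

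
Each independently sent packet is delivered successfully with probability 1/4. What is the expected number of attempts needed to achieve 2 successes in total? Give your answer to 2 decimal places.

By linearity (sum of 2 independent geometric waits), E[trials] = 2/p = 2/(1/4) = 8.
≈ 8.00

8.00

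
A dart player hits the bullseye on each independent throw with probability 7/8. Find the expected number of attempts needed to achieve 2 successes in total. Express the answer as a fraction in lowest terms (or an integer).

By linearity (sum of 2 independent geometric waits), E[trials] = 2/p = 2/(7/8) = 16/7.

16/7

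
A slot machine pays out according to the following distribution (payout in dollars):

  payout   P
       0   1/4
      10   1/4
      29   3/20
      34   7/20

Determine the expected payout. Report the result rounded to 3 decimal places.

$18.750

E[X] = (1/4)·0 + (1/4)·10 + (3/20)·29 + (7/20)·34
     = 75/4 ≈ 18.750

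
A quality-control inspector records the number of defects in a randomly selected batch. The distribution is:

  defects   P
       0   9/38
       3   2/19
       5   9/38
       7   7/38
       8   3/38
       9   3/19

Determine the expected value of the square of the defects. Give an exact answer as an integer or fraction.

641/19

E[X²] = (9/38)·0 + (2/19)·9 + (9/38)·25 + (7/38)·49 + (3/38)·64 + (3/19)·81
     = 641/19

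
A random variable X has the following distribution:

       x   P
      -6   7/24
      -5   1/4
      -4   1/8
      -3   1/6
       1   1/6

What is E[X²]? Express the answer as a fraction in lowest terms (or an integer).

E[X²] = (7/24)·36 + (1/4)·25 + (1/8)·16 + (1/6)·9 + (1/6)·1
     = 245/12

245/12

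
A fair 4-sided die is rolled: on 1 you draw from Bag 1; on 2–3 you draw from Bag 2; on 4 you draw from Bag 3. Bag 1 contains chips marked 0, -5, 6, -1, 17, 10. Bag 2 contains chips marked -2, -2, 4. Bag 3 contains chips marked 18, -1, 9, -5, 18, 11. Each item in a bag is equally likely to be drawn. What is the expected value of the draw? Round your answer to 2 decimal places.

E[X | Bag 1] = (0 − 5 + 6 − 1 + 17 + 10)/6 = 9/2
E[X | Bag 2] = (-2 − 2 + 4)/3 = 0
E[X | Bag 3] = (18 − 1 + 9 − 5 + 18 + 11)/6 = 25/3
E[X] = (1/4)·9/2 + (1/2)·0 + (1/4)·25/3 = 77/24 ≈ 3.21

3.21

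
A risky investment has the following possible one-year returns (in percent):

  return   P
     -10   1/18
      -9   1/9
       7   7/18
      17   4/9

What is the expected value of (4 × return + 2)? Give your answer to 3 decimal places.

36.889

E[4x+2] = (1/18)·(-38) + (1/9)·(-34) + (7/18)·30 + (4/9)·70
     = 332/9 ≈ 36.889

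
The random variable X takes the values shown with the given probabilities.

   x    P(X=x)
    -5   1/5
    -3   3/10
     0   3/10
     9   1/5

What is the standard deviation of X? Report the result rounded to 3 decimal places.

4.888

E[X] = -1/10, E[X²] = 239/10
Var(X) = E[X²] − (E[X])² = 239/10 − 1/100 = 2389/100
SD(X) = √(2389/100) ≈ 4.888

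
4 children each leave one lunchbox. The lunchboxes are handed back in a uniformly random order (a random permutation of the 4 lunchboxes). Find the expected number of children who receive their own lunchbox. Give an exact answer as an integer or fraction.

Let Xᵢ = 1 if person i gets their own lunchbox. For each i, P(Xᵢ=1) = 1/4.
By linearity of expectation, E[X₁+…+X_4] = 4·(1/4) = 1.

1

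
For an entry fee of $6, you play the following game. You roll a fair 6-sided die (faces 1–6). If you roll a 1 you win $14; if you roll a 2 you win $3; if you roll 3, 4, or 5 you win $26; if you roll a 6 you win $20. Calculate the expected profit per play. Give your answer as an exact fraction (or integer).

79/6 dollars

E[payout] = (1/6)·3 + (1/6)·14 + (1/6)·20 + (1/2)·26 = 115/6
Expected profit = 115/6 − 6 = 79/6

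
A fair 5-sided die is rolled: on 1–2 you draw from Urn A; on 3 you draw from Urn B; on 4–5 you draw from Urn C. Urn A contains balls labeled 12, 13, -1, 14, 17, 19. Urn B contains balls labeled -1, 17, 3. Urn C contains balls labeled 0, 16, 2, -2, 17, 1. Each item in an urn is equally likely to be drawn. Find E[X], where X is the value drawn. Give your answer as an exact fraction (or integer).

127/15

E[X | Urn A] = (12 + 13 − 1 + 14 + 17 + 19)/6 = 37/3
E[X | Urn B] = (-1 + 17 + 3)/3 = 19/3
E[X | Urn C] = (0 + 16 + 2 − 2 + 17 + 1)/6 = 17/3
E[X] = (2/5)·37/3 + (1/5)·19/3 + (2/5)·17/3 = 127/15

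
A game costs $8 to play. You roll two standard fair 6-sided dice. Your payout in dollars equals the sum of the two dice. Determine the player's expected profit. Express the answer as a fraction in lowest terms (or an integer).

Distribution of the sum of the two dice: 2 w.p. 1/36, 3 w.p. 1/18, 4 w.p. 1/12, 5 w.p. 1/9, 6 w.p. 5/36, 7 w.p. 1/6, …
E[payout] = (1/36)·2 + (1/18)·3 + (1/12)·4 + (1/9)·5 + (5/36)·6 + (1/6)·7 + (5/36)·8 + (1/9)·9 + (1/12)·10 + (1/18)·11 + (1/36)·12 = 7
Expected profit = 7 − 8 = -1

-$1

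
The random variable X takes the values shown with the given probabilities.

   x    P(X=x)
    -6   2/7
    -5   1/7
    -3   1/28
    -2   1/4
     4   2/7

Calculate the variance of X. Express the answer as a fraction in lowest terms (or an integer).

E[X] = (2/7)·(-6) + (1/7)·(-5) + (1/28)·(-3) + (1/4)·(-2) + (2/7)·4 = -53/28
E[X²] = (2/7)·36 + (1/7)·25 + (1/28)·9 + (1/4)·4 + (2/7)·16 = 79/4
Var(X) = 79/4 − (-53/28)² = 12675/784

12675/784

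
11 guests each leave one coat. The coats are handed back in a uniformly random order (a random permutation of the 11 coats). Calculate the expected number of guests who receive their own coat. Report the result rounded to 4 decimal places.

1.0000

Let Xᵢ = 1 if person i gets their own coat. For each i, P(Xᵢ=1) = 1/11.
By linearity of expectation, E[X₁+…+X_11] = 11·(1/11) = 1.
≈ 1.0000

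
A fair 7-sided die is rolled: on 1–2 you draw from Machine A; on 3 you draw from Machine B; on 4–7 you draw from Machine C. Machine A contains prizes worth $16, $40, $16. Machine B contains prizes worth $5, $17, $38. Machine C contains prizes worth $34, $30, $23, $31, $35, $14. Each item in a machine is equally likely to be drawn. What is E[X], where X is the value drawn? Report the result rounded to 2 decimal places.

E[X | Machine A] = (16 + 40 + 16)/3 = 24
E[X | Machine B] = (5 + 17 + 38)/3 = 20
E[X | Machine C] = (34 + 30 + 23 + 31 + 35 + 14)/6 = 167/6
E[X] = (2/7)·24 + (1/7)·20 + (4/7)·167/6 = 538/21 ≈ 25.62

$25.62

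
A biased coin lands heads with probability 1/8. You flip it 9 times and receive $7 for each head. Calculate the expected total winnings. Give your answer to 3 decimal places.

E[#heads] = 9·1/8 = 9/8 (linearity over flips).
E[winnings] = 7·9/8 = 63/8.
≈ 7.875

$7.875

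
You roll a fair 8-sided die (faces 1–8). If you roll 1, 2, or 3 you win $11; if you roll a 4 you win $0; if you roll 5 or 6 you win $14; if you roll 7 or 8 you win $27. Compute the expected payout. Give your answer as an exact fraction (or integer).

115/8 dollars

E[payout] = (1/8)·0 + (3/8)·11 + (1/4)·14 + (1/4)·27 = 115/8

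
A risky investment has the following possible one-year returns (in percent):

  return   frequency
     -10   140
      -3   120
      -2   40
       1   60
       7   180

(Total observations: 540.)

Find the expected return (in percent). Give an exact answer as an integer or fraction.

Total = 540, so P(return=-10) = 140/540, etc.
E[X] = (7/27)·(-10) + (2/9)·(-3) + (2/27)·(-2) + (1/9)·1 + (1/3)·7
     = -26/27

-26/27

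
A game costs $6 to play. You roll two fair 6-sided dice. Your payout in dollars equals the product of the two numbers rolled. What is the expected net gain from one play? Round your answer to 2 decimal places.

$6.25

Distribution of the product of the two numbers rolled: 1 w.p. 1/36, 2 w.p. 1/18, 3 w.p. 1/18, 4 w.p. 1/12, 5 w.p. 1/18, 6 w.p. 1/9, …
E[payout] = (1/36)·1 + (1/18)·2 + (1/18)·3 + (1/12)·4 + (1/18)·5 + (1/9)·6 + (1/18)·8 + (1/36)·9 + (1/18)·10 + (1/9)·12 + (1/18)·15 + (1/36)·16 + (1/18)·18 + (1/18)·20 + (1/18)·24 + (1/36)·25 + (1/18)·30 + (1/36)·36 = 49/4
Expected profit = 49/4 − 6 = 25/4 ≈ $6.25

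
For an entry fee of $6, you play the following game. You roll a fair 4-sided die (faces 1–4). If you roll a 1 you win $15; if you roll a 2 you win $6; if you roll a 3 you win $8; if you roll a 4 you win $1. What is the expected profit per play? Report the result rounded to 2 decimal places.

$1.50

E[payout] = (1/4)·1 + (1/4)·6 + (1/4)·8 + (1/4)·15 = 15/2
Expected profit = 15/2 − 6 = 3/2 ≈ $1.50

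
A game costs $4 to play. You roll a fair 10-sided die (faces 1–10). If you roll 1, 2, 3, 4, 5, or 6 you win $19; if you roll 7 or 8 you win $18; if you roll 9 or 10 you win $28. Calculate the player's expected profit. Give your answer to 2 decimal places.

$16.60

E[payout] = (1/5)·18 + (3/5)·19 + (1/5)·28 = 103/5
Expected profit = 103/5 − 4 = 83/5 ≈ $16.60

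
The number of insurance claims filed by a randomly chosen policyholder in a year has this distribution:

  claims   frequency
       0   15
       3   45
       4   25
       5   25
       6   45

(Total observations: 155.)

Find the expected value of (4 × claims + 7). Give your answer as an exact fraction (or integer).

Total = 155, so P(claims=0) = 15/155, etc.
E[4x+7] = (3/31)·7 + (9/31)·19 + (5/31)·23 + (5/31)·27 + (9/31)·31
     = 721/31

721/31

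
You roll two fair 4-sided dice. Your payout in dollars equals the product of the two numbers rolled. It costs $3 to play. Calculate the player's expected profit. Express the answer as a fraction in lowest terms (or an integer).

Distribution of the product of the two numbers rolled: 1 w.p. 1/16, 2 w.p. 1/8, 3 w.p. 1/8, 4 w.p. 3/16, 6 w.p. 1/8, 8 w.p. 1/8, …
E[payout] = (1/16)·1 + (1/8)·2 + (1/8)·3 + (3/16)·4 + (1/8)·6 + (1/8)·8 + (1/16)·9 + (1/8)·12 + (1/16)·16 = 25/4
Expected profit = 25/4 − 3 = 13/4

13/4 dollars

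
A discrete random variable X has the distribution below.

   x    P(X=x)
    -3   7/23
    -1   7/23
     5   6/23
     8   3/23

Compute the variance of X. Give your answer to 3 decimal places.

16.635

E[X] = (7/23)·(-3) + (7/23)·(-1) + (6/23)·5 + (3/23)·8 = 26/23
E[X²] = (7/23)·9 + (7/23)·1 + (6/23)·25 + (3/23)·64 = 412/23
Var(X) = 412/23 − (26/23)² = 8800/529 ≈ 16.635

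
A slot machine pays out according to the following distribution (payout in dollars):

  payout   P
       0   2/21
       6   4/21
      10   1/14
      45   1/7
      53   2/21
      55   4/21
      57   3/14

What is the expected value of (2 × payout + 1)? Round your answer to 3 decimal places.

E[2x+1] = (2/21)·1 + (4/21)·13 + (1/14)·21 + (1/7)·91 + (2/21)·107 + (4/21)·111 + (3/14)·115
     = 1534/21 ≈ 73.048

73.048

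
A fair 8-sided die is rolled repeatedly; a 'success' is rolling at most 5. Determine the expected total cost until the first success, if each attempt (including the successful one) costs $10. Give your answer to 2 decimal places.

E[#attempts] = 1/p = 8/5; E[cost] = 10·8/5 = 16.
≈ 16.00

$16.00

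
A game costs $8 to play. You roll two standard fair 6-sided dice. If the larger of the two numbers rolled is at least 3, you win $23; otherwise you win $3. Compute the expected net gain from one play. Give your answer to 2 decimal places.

$12.78

E[payout] = (1/9)·3 + (8/9)·23 = 187/9
Expected profit = 187/9 − 8 = 115/9 ≈ $12.78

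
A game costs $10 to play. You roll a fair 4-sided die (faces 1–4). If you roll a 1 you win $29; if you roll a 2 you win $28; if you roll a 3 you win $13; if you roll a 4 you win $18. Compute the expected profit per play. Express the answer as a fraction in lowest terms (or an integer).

E[payout] = (1/4)·13 + (1/4)·18 + (1/4)·28 + (1/4)·29 = 22
Expected profit = 22 − 10 = 12

$12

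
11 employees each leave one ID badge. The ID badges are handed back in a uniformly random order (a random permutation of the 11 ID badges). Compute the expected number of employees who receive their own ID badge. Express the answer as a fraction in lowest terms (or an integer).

1

Let Xᵢ = 1 if person i gets their own ID badge. For each i, P(Xᵢ=1) = 1/11.
By linearity of expectation, E[X₁+…+X_11] = 11·(1/11) = 1.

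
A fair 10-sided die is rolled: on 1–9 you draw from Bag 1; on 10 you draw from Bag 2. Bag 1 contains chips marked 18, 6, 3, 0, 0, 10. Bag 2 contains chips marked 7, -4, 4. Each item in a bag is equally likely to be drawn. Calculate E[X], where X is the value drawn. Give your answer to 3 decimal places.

5.783

E[X | Bag 1] = (18 + 6 + 3 + 0 + 0 + 10)/6 = 37/6
E[X | Bag 2] = (7 − 4 + 4)/3 = 7/3
E[X] = (9/10)·37/6 + (1/10)·7/3 = 347/60 ≈ 5.783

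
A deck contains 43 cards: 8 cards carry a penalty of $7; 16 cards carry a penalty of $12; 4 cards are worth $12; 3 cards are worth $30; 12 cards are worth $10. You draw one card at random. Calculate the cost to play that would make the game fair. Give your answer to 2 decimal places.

E[payout] = (8/43)·(-7) + (16/43)·(-12) + (4/43)·12 + (3/43)·30 + (12/43)·10 = 10/43
Fair fee = E[payout] = 10/43 ≈ $0.23

$0.23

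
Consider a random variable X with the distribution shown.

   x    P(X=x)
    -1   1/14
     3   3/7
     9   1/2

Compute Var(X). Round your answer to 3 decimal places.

E[X] = (1/14)·(-1) + (3/7)·3 + (1/2)·9 = 40/7
E[X²] = (1/14)·1 + (3/7)·9 + (1/2)·81 = 311/7
Var(X) = 311/7 − (40/7)² = 577/49 ≈ 11.776

11.776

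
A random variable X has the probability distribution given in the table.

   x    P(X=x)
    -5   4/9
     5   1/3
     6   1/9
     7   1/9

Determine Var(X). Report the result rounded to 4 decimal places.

28.0988

E[X] = (4/9)·(-5) + (1/3)·5 + (1/9)·6 + (1/9)·7 = 8/9
E[X²] = (4/9)·25 + (1/3)·25 + (1/9)·36 + (1/9)·49 = 260/9
Var(X) = 260/9 − (8/9)² = 2276/81 ≈ 28.0988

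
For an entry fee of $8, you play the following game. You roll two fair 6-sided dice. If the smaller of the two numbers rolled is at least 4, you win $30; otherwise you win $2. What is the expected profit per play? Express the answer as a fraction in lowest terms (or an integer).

$1

E[payout] = (3/4)·2 + (1/4)·30 = 9
Expected profit = 9 − 8 = 1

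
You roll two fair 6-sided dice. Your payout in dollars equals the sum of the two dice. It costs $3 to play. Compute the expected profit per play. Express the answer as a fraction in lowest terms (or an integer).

$4

Distribution of the sum of the two dice: 2 w.p. 1/36, 3 w.p. 1/18, 4 w.p. 1/12, 5 w.p. 1/9, 6 w.p. 5/36, 7 w.p. 1/6, …
E[payout] = (1/36)·2 + (1/18)·3 + (1/12)·4 + (1/9)·5 + (5/36)·6 + (1/6)·7 + (5/36)·8 + (1/9)·9 + (1/12)·10 + (1/18)·11 + (1/36)·12 = 7
Expected profit = 7 − 3 = 4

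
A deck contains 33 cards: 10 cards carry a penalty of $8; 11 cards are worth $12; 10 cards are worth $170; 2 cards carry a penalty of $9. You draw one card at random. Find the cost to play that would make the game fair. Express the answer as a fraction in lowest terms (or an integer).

578/11 dollars

E[payout] = (10/33)·(-8) + (11/33)·12 + (10/33)·170 + (2/33)·(-9) = 578/11
Fair fee = E[payout] = 578/11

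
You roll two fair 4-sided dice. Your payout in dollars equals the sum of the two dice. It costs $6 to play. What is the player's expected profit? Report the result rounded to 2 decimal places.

Distribution of the sum of the two dice: 2 w.p. 1/16, 3 w.p. 1/8, 4 w.p. 3/16, 5 w.p. 1/4, 6 w.p. 3/16, 7 w.p. 1/8, …
E[payout] = (1/16)·2 + (1/8)·3 + (3/16)·4 + (1/4)·5 + (3/16)·6 + (1/8)·7 + (1/16)·8 = 5
Expected profit = 5 − 6 = -1 ≈ -$1.00

-$1.00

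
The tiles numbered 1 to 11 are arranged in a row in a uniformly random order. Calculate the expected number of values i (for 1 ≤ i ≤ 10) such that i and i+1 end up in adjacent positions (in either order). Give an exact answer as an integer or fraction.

For each i ∈ {1,…,10}, let Xᵢ = 1 if i and i+1 are adjacent. P(Xᵢ=1) = 2·(11−1)!/11! = 2/11.
By linearity, E[ΣXᵢ] = (10)·(2/11) = 20/11.

20/11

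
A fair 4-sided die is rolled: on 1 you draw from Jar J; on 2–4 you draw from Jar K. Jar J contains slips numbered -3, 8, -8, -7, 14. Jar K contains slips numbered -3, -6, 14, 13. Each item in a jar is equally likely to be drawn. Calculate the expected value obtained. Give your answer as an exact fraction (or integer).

E[X | Jar J] = (-3 + 8 − 8 − 7 + 14)/5 = 4/5
E[X | Jar K] = (-3 − 6 + 14 + 13)/4 = 9/2
E[X] = (1/4)·4/5 + (3/4)·9/2 = 143/40

143/40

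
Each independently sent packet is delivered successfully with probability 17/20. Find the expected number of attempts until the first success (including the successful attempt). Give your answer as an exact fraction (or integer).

20/17

For a geometric distribution, E[trials] = 1/p = 1/(17/20) = 20/17.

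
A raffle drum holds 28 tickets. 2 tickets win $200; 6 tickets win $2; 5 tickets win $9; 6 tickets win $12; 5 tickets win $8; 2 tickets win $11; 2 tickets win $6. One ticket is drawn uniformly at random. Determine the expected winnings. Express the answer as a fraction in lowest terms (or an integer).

E[payout] = (2/28)·200 + (6/28)·2 + (5/28)·9 + (6/28)·12 + (5/28)·8 + (2/28)·11 + (2/28)·6 = 603/28

603/28 dollars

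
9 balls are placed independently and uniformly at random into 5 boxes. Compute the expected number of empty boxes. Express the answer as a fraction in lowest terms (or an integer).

Let Xⱼ=1 if box j is empty. P(Xⱼ=1) = ((5-1)/5)^9 = 262144/1953125.
By linearity, E[#empty] = 5·262144/1953125 = 262144/390625.

262144/390625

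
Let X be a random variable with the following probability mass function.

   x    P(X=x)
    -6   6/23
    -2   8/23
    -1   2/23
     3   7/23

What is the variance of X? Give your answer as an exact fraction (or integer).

6110/529

E[X] = (6/23)·(-6) + (8/23)·(-2) + (2/23)·(-1) + (7/23)·3 = -33/23
E[X²] = (6/23)·36 + (8/23)·4 + (2/23)·1 + (7/23)·9 = 313/23
Var(X) = 313/23 − (-33/23)² = 6110/529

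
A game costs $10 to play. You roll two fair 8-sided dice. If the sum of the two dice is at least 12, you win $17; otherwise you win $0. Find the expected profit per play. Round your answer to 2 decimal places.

E[payout] = (49/64)·0 + (15/64)·17 = 255/64
Expected profit = 255/64 − 10 = -385/64 ≈ -$6.02

-$6.02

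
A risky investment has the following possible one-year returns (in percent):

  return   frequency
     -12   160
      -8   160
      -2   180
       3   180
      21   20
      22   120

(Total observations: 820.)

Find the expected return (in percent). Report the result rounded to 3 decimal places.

0.049

Total = 820, so P(return=-12) = 160/820, etc.
E[X] = (8/41)·(-12) + (8/41)·(-8) + (9/41)·(-2) + (9/41)·3 + (1/41)·21 + (6/41)·22
     = 2/41 ≈ 0.049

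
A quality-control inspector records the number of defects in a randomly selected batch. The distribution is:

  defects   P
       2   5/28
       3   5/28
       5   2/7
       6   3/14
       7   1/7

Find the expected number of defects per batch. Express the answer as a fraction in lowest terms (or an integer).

129/28

E[X] = (5/28)·2 + (5/28)·3 + (2/7)·5 + (3/14)·6 + (1/7)·7
     = 129/28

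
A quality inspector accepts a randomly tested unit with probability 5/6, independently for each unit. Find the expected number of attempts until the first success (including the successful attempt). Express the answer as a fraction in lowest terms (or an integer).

For a geometric distribution, E[trials] = 1/p = 1/(5/6) = 6/5.

6/5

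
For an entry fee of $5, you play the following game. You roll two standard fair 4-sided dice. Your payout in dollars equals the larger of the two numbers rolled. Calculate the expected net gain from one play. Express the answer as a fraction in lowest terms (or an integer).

Distribution of the larger of the two numbers rolled: 1 w.p. 1/16, 2 w.p. 3/16, 3 w.p. 5/16, 4 w.p. 7/16
E[payout] = (1/16)·1 + (3/16)·2 + (5/16)·3 + (7/16)·4 = 25/8
Expected profit = 25/8 − 5 = -15/8

-15/8 dollars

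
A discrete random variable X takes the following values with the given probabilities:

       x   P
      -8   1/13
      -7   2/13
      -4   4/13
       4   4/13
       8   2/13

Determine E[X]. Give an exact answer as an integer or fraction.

E[X] = (1/13)·(-8) + (2/13)·(-7) + (4/13)·(-4) + (4/13)·4 + (2/13)·8
     = -6/13

-6/13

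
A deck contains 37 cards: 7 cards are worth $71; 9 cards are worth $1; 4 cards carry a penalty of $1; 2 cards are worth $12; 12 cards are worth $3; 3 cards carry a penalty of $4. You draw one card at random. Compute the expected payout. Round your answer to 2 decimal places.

$14.86

E[payout] = (7/37)·71 + (9/37)·1 + (4/37)·(-1) + (2/37)·12 + (12/37)·3 + (3/37)·(-4) = 550/37
≈ $14.86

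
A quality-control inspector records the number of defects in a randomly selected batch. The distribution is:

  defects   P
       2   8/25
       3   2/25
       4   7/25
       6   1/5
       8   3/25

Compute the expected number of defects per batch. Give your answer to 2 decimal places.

E[X] = (8/25)·2 + (2/25)·3 + (7/25)·4 + (1/5)·6 + (3/25)·8
     = 104/25 ≈ 4.16

4.16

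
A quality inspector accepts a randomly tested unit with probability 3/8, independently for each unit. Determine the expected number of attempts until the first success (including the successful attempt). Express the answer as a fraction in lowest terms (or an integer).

For a geometric distribution, E[trials] = 1/p = 1/(3/8) = 8/3.

8/3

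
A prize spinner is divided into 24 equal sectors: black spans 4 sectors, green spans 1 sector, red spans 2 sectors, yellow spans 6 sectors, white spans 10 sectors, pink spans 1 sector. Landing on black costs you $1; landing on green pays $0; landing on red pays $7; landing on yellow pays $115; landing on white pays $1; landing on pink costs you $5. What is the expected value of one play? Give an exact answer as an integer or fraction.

E[payout] = (4/24)·(-1) + (1/24)·0 + (2/24)·7 + (6/24)·115 + (10/24)·1 + (1/24)·(-5) = 235/8

235/8 dollars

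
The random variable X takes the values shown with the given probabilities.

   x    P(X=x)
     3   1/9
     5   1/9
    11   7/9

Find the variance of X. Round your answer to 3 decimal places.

8.691

E[X] = (1/9)·3 + (1/9)·5 + (7/9)·11 = 85/9
E[X²] = (1/9)·9 + (1/9)·25 + (7/9)·121 = 881/9
Var(X) = 881/9 − (85/9)² = 704/81 ≈ 8.691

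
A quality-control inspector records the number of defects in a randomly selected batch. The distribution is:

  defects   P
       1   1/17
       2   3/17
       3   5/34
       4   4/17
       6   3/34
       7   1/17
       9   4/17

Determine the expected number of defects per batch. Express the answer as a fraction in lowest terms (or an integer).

E[X] = (1/17)·1 + (3/17)·2 + (5/34)·3 + (4/17)·4 + (3/34)·6 + (1/17)·7 + (4/17)·9
     = 165/34

165/34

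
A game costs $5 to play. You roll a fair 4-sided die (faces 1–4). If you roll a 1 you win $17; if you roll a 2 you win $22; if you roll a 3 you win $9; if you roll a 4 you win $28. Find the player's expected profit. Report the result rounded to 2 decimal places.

E[payout] = (1/4)·9 + (1/4)·17 + (1/4)·22 + (1/4)·28 = 19
Expected profit = 19 − 5 = 14 ≈ $14.00

$14.00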